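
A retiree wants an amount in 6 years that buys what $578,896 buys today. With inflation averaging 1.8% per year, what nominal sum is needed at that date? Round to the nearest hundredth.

$644,298.64

Cumulative price-level factor: (1+1.8%)^6 ≈ 1.1129782260.
Multiplying $578,896 by the price-level factor gives the future nominal sum.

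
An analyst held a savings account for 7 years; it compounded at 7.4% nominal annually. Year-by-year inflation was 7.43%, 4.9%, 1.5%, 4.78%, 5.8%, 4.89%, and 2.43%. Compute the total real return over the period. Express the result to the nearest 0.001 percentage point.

20.987%

Cumulative inflation factor: 1.0743 × 1.049 × 1.015 × 1.0478 × 1.058 × 1.0489 × 1.0243 ≈ 1.36236.
Nominal growth factor: 1.64828. Real growth factor = 1.64828 / 1.36236 ≈ 1.20987.
Total real return ≈ 20.9867%.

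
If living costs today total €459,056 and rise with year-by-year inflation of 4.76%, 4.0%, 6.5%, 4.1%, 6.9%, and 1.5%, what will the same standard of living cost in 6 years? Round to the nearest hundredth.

Cumulative price-level factor: 1.0476 × 1.040 × 1.065 × 1.041 × 1.069 × 1.015 ≈ 1.3106082994.
Multiplying €459,056 by the price-level factor gives the future nominal sum.

€601,642.60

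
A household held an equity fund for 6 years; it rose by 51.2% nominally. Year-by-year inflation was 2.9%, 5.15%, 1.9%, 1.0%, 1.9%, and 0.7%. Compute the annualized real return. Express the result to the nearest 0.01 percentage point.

4.78%

Cumulative inflation factor: 1.029 × 1.0515 × 1.019 × 1.010 × 1.019 × 1.007 ≈ 1.14268.
Nominal growth factor: 1.51200. Real growth factor = 1.51200 / 1.14268 ≈ 1.32321.
Annualized: 1.32321^(1/6) − 1 ≈ 0.04778.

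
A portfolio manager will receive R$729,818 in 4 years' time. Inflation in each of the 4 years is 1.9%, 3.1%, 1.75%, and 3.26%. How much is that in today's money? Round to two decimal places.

R$661,173.11

Price-level factor over 4 years: 1.019 × 1.031 × 1.0175 × 1.0326 ≈ 1.1038228699.
Purchasing power today: R$729,818 divided by that factor.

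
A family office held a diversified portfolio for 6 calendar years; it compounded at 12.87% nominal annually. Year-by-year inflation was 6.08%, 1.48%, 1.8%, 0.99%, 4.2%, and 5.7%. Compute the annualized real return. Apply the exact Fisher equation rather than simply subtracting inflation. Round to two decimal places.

9.21%

Cumulative inflation factor: 1.0608 × 1.0148 × 1.018 × 1.0099 × 1.042 × 1.057 ≈ 1.21894.
Nominal growth factor: 2.06762. Real growth factor = 2.06762 / 1.21894 ≈ 1.69624.
Annualized: 1.69624^(1/6) − 1 ≈ 0.09206.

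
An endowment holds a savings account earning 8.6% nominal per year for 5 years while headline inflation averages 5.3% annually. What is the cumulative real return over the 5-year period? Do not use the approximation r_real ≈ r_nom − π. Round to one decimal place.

The annual real rate is (1+8.6%)/(1+5.3%) − 1 = 3.1339%.
Compounded over 5 years: (1 + 0.031339)^5 − 1 ≈ 0.16683.

16.7%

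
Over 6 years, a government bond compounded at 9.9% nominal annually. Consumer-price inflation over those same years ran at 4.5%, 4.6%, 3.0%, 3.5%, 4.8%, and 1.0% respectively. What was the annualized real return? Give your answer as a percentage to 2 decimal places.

6.12%

Cumulative inflation factor: 1.045 × 1.046 × 1.030 × 1.035 × 1.048 × 1.010 ≈ 1.23341.
Nominal growth factor: 1.76192. Real growth factor = 1.76192 / 1.23341 ≈ 1.42849.
Annualized: 1.42849^(1/6) − 1 ≈ 0.06124.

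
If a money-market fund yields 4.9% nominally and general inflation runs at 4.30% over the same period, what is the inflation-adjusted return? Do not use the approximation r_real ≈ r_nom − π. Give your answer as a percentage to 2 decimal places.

0.58%

Real return via the Fisher equation: (1 + 4.9%)/(1 + 4.30%) − 1 = 1.049/1.0430 − 1 ≈ 0.00575.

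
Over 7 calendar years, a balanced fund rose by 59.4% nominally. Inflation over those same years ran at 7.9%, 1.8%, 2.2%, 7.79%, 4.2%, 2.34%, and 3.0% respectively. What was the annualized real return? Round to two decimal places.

2.63%

Cumulative inflation factor: 1.079 × 1.018 × 1.022 × 1.0779 × 1.042 × 1.0234 × 1.030 ≈ 1.32907.
Nominal growth factor: 1.59400. Real growth factor = 1.59400 / 1.32907 ≈ 1.19933.
Annualized: 1.19933^(1/7) − 1 ≈ 0.02631.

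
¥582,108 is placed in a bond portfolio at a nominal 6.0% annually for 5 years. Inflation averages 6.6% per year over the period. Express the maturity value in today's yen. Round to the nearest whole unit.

Nominal value at maturity: ¥582,108 × (1 + 6.0%)^5 ≈ ¥778,992.
Price-level factor over 5 years: (1 + 6.6%)^5 ≈ 1.3765310860.
The maturity value deflated by that factor is the answer in today's purchasing power.

¥565,909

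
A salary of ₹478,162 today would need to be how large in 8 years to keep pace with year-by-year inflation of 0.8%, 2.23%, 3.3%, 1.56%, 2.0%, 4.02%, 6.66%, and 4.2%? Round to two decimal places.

Cumulative price-level factor: 1.008 × 1.0223 × 1.033 × 1.0156 × 1.020 × 1.0402 × 1.0666 × 1.042 ≈ 1.2748181151.
Multiplying ₹478,162 by the price-level factor gives the future nominal sum.

₹609,569.58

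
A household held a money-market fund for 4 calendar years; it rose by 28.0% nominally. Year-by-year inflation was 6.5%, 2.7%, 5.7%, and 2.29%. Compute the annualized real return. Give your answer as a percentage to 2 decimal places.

2.00%

Cumulative inflation factor: 1.065 × 1.027 × 1.057 × 1.0229 ≈ 1.18257.
Nominal growth factor: 1.28000. Real growth factor = 1.28000 / 1.18257 ≈ 1.08238.
Annualized: 1.08238^(1/4) − 1 ≈ 0.01999.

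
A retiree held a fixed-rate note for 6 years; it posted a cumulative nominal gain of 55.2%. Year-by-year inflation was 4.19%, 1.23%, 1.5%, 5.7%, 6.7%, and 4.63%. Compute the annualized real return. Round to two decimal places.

Cumulative inflation factor: 1.0419 × 1.0123 × 1.015 × 1.057 × 1.067 × 1.0463 ≈ 1.26327.
Nominal growth factor: 1.55200. Real growth factor = 1.55200 / 1.26327 ≈ 1.22856.
Annualized: 1.22856^(1/6) − 1 ≈ 0.03490.

3.49%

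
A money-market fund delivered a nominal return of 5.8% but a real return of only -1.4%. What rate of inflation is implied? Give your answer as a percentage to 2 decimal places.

From (1+r_nom) = (1+r_real)(1+π), we get 1+π = (1 + 5.8%)/(1 − 1.4%) = 1.058/0.986 ≈ 1.07302.
So π ≈ 7.3022%.

7.30%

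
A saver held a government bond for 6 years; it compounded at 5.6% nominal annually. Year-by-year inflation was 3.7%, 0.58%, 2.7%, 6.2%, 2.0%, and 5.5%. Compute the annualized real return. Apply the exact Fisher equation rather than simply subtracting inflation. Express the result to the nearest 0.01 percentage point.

Cumulative inflation factor: 1.037 × 1.0058 × 1.027 × 1.062 × 1.020 × 1.055 ≈ 1.22416.
Nominal growth factor: 1.38670. Real growth factor = 1.38670 / 1.22416 ≈ 1.13278.
Annualized: 1.13278^(1/6) − 1 ≈ 0.02100.

2.10%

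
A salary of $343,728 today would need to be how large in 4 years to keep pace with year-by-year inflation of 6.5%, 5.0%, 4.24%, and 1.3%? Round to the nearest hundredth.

Cumulative price-level factor: 1.065 × 1.050 × 1.0424 × 1.013 = 1.1808174294.
Multiplying $343,728 by the price-level factor gives the future nominal sum.

$405,880.01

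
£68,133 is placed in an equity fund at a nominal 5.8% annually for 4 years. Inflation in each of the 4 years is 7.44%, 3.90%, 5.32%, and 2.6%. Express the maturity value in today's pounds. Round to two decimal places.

Nominal value at maturity: £68,133 × (1 + 5.8%)^4 ≈ £85,369.00.
Price-level factor over 4 years: 1.0744 × 1.0390 × 1.0532 × 1.026 ≈ 1.2062567551.
The maturity value deflated by that factor is the answer in today's purchasing power.

£70,771.83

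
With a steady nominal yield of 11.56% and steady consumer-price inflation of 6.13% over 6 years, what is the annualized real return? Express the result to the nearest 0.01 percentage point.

5.12%

With constant rates the annual real return is the same each year: (1+11.56%)/(1+6.13%) − 1 = 0.05116.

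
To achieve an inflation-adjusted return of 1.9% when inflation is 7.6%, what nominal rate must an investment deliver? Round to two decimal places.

By the Fisher equation, 1 + r_nom = (1 + 1.9%)(1 + 7.6%) = 1.019 × 1.076 = 1.096444.
So r_nom = 9.6444%.

9.64%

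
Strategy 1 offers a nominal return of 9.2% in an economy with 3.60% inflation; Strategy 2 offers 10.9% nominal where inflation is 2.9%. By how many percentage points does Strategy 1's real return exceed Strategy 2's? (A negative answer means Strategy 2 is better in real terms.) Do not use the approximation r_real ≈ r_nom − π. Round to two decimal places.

Strategy 1 real return: 1.092/1.0360 − 1 = 5.405%.
Strategy 2 real return: 1.109/1.029 − 1 = 7.775%.
Difference: 5.405 − 7.775 = -2.370 pp.

-2.37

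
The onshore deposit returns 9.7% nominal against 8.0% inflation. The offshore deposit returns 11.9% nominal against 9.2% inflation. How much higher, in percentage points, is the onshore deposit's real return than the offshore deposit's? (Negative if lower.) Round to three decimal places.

-0.898

The onshore deposit real return: 1.097/1.080 − 1 = 1.5741%.
The offshore deposit real return: 1.119/1.092 − 1 = 2.4725%.
Difference: 1.5741 − 2.4725 = -0.8984 pp.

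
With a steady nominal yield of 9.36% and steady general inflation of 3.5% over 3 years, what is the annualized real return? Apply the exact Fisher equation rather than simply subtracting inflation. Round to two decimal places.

With constant rates the annual real return is the same each year: (1+9.36%)/(1+3.5%) − 1 = 0.05662.

5.66%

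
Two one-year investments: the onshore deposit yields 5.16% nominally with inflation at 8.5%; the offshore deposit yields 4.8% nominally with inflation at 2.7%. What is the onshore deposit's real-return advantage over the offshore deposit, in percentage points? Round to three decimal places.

The onshore deposit real return: 1.0516/1.085 − 1 = -3.0783%.
The offshore deposit real return: 1.048/1.027 − 1 = 2.0448%.
Difference: -3.0783 − 2.0448 = -5.1231 pp.

-5.123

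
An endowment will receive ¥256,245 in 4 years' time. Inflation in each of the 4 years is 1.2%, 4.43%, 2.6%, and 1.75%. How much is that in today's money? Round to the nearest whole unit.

¥232,256

Price-level factor over 4 years: 1.012 × 1.0443 × 1.026 × 1.0175 ≈ 1.1032846330.
Purchasing power today: ¥256,245 divided by that factor.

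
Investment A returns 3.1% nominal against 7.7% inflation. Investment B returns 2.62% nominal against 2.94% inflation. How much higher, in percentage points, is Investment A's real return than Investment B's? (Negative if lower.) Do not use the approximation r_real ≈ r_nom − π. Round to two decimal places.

-3.96

Investment A real return: 1.031/1.077 − 1 = -4.271%.
Investment B real return: 1.0262/1.0294 − 1 = -0.311%.
Difference: -4.271 − (-0.311) = -3.960 pp.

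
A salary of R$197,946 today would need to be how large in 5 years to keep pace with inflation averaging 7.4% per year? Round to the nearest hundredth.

R$282,857.79

Cumulative price-level factor: (1+7.4%)^5 ≈ 1.4289643919.
The nominal amount required is R$197,946 scaled up by that factor.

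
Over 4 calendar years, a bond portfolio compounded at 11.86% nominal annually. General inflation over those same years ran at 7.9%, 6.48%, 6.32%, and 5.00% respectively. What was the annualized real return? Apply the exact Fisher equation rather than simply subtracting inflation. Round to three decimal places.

5.112%

Cumulative inflation factor: 1.079 × 1.0648 × 1.0632 × 1.0500 ≈ 1.28261.
Nominal growth factor: 1.56567. Real growth factor = 1.56567 / 1.28261 ≈ 1.22069.
Annualized: 1.22069^(1/4) − 1 ≈ 0.05112.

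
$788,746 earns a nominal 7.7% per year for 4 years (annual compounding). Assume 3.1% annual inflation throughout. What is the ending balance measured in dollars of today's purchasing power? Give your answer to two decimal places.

$939,215.65

Nominal value at maturity: $788,746 × (1 + 7.7%)^4 ≈ $1,061,206.70.
Price-level factor over 4 years: (1 + 3.1%)^4 ≈ 1.1298860875.
Dividing the nominal maturity value by the price-level factor gives the value in today's money.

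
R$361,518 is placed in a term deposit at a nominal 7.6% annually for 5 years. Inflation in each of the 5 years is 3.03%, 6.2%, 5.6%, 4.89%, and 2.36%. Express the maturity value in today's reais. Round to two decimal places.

R$420,314.90

Nominal value at maturity: R$361,518 × (1 + 7.6%)^5 ≈ R$521,424.32.
Price-level factor over 5 years: 1.0303 × 1.062 × 1.056 × 1.0489 × 1.0236 ≈ 1.2405563537.
The maturity value deflated by that factor is the answer in today's purchasing power.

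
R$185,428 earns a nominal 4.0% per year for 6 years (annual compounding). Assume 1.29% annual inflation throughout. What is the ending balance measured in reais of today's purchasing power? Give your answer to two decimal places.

R$217,258.07

Nominal value at maturity: R$185,428 × (1 + 4.0%)^6 ≈ R$234,625.57.
Price-level factor over 6 years: (1 + 1.29%)^6 ≈ 1.0799395013.
The maturity value deflated by that factor is the answer in today's purchasing power.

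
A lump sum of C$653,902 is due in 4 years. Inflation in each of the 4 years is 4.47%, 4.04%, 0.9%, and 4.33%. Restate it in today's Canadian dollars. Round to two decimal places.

C$571,505.42

Price-level factor over 4 years: 1.0447 × 1.0404 × 1.009 × 1.0433 ≈ 1.1441746247.
Purchasing power today: C$653,902 divided by that factor.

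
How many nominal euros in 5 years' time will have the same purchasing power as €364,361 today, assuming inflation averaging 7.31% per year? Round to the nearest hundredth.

Cumulative price-level factor: (1+7.31%)^5 ≈ 1.4229871371.
The nominal amount required is €364,361 scaled up by that factor.

€518,481.02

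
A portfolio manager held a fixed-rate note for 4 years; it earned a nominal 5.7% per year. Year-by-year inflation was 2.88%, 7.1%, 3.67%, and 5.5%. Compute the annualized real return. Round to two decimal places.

0.88%

Cumulative inflation factor: 1.0288 × 1.071 × 1.0367 × 1.055 ≈ 1.20511.
Nominal growth factor: 1.24825. Real growth factor = 1.24825 / 1.20511 ≈ 1.03580.
Annualized: 1.03580^(1/4) − 1 ≈ 0.00883.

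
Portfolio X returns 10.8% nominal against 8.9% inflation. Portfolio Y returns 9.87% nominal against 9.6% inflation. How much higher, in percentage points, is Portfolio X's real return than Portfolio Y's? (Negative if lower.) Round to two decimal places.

Portfolio X real return: 1.108/1.089 − 1 = 1.745%.
Portfolio Y real return: 1.0987/1.096 − 1 = 0.246%.
Difference: 1.745 − 0.246 = 1.499 pp.

1.50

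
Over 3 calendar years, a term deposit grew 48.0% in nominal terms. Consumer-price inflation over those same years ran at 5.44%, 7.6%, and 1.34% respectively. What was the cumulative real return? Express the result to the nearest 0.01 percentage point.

28.73%

Cumulative inflation factor: 1.0544 × 1.076 × 1.0134 ≈ 1.14974.
Nominal growth factor: 1.48000. Real growth factor = 1.48000 / 1.14974 ≈ 1.28725.
Total real return ≈ 28.7251%.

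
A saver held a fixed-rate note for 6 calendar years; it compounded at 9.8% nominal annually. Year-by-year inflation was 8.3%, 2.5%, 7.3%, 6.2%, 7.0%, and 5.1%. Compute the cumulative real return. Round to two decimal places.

Cumulative inflation factor: 1.083 × 1.025 × 1.073 × 1.062 × 1.070 × 1.051 ≈ 1.42254.
Nominal growth factor: 1.75232. Real growth factor = 1.75232 / 1.42254 ≈ 1.23183.
Total real return ≈ 23.1831%.

23.18%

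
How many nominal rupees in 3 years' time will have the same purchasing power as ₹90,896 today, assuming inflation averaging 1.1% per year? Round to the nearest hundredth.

₹93,928.68

Cumulative price-level factor: (1+1.1%)^3 = 1.033364331.
Multiplying ₹90,896 by the price-level factor gives the future nominal sum.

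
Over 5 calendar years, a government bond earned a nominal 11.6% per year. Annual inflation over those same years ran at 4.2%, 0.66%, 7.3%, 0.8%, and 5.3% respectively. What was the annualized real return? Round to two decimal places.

7.70%

Cumulative inflation factor: 1.042 × 1.0066 × 1.073 × 1.008 × 1.053 ≈ 1.19457.
Nominal growth factor: 1.73110. Real growth factor = 1.73110 / 1.19457 ≈ 1.44913.
Annualized: 1.44913^(1/5) − 1 ≈ 0.07701.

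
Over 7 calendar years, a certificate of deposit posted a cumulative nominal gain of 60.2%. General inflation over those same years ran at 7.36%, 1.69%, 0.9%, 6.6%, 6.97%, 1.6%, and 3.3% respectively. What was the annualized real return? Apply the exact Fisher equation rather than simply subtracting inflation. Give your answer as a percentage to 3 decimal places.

2.823%

Cumulative inflation factor: 1.0736 × 1.0169 × 1.009 × 1.066 × 1.0697 × 1.016 × 1.033 ≈ 1.31833.
Nominal growth factor: 1.60200. Real growth factor = 1.60200 / 1.31833 ≈ 1.21517.
Annualized: 1.21517^(1/7) − 1 ≈ 0.02823.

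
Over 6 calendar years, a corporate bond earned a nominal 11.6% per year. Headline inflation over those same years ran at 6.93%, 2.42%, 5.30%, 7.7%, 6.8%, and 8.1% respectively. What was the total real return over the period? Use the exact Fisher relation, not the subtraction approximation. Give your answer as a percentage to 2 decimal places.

Cumulative inflation factor: 1.0693 × 1.0242 × 1.0530 × 1.077 × 1.068 × 1.081 ≈ 1.43392.
Nominal growth factor: 1.93190. Real growth factor = 1.93190 / 1.43392 ≈ 1.34729.
Total real return ≈ 34.7286%.

34.73%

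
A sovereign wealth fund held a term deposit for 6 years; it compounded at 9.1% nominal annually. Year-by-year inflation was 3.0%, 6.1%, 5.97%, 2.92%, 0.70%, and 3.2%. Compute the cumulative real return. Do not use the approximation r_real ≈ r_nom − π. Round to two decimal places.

36.15%

Cumulative inflation factor: 1.030 × 1.061 × 1.0597 × 1.0292 × 1.0070 × 1.032 ≈ 1.23864.
Nominal growth factor: 1.68635. Real growth factor = 1.68635 / 1.23864 ≈ 1.36146.
Total real return ≈ 36.1457%.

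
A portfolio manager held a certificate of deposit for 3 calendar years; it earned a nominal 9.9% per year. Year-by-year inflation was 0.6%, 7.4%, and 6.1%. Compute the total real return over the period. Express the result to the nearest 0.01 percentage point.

Cumulative inflation factor: 1.006 × 1.074 × 1.061 ≈ 1.14635.
Nominal growth factor: 1.32737. Real growth factor = 1.32737 / 1.14635 ≈ 1.15791.
Total real return ≈ 15.7912%.

15.79%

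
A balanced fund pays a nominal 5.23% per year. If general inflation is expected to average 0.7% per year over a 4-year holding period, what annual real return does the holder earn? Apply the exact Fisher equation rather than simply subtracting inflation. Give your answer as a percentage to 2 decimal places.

4.50%

With constant rates the annual real return is the same each year: (1+5.23%)/(1+0.7%) − 1 = 0.04499.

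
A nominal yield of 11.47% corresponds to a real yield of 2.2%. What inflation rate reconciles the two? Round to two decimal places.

9.07%

From (1+r_nom) = (1+r_real)(1+π), we get 1+π = (1 + 11.47%)/(1 + 2.2%) = 1.1147/1.022 ≈ 1.09070.
So π ≈ 9.0705%.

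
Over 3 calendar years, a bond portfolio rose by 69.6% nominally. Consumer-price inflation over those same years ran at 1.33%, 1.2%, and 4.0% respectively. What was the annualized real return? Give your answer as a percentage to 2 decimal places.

Cumulative inflation factor: 1.0133 × 1.012 × 1.040 ≈ 1.06648.
Nominal growth factor: 1.69600. Real growth factor = 1.69600 / 1.06648 ≈ 1.59028.
Annualized: 1.59028^(1/3) − 1 ≈ 0.16723.

16.72%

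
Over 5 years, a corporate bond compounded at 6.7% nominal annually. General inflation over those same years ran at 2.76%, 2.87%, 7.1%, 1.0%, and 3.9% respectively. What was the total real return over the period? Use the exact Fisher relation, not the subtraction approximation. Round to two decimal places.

16.41%

Cumulative inflation factor: 1.0276 × 1.0287 × 1.071 × 1.010 × 1.039 ≈ 1.18806.
Nominal growth factor: 1.38300. Real growth factor = 1.38300 / 1.18806 ≈ 1.16408.
Total real return ≈ 16.4080%.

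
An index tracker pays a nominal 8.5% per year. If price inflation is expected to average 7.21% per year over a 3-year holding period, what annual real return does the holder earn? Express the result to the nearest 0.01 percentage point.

With constant rates the annual real return is the same each year: (1+8.5%)/(1+7.21%) − 1 = 0.01203.

1.20%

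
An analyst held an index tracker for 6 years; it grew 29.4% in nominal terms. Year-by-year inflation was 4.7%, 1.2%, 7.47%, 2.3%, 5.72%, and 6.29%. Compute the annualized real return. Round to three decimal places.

Cumulative inflation factor: 1.047 × 1.012 × 1.0747 × 1.023 × 1.0572 × 1.0629 ≈ 1.30900.
Nominal growth factor: 1.29400. Real growth factor = 1.29400 / 1.30900 ≈ 0.98854.
Annualized: 0.98854^(1/6) − 1 ≈ -0.00192.

-0.192%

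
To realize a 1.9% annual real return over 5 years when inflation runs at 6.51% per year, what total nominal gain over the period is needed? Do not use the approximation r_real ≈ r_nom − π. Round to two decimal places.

Required annual nominal rate: (1+1.9%)(1+6.51%) − 1 = 8.53369%.
Cumulative over 5 years: (1 + 0.0853369)^5 − 1 ≈ 0.50599.

50.60%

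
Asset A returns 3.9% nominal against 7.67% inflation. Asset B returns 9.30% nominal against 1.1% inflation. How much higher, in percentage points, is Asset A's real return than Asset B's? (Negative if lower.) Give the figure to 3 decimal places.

Asset A real return: 1.039/1.0767 − 1 = -3.5014%.
Asset B real return: 1.0930/1.011 − 1 = 8.1108%.
Difference: -3.5014 − 8.1108 = -11.6122 pp.

-11.612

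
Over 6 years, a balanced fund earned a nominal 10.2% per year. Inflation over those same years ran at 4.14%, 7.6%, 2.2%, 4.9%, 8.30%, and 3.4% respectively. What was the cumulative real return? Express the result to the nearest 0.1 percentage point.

Cumulative inflation factor: 1.0414 × 1.076 × 1.022 × 1.049 × 1.0830 × 1.034 ≈ 1.34526.
Nominal growth factor: 1.79098. Real growth factor = 1.79098 / 1.34526 ≈ 1.33133.
Total real return ≈ 33.1326%.

33.1%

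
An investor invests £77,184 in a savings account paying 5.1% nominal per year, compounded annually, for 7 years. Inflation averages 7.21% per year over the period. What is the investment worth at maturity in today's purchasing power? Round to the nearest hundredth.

£67,158.23

Nominal value at maturity: £77,184 × (1 + 5.1%)^7 ≈ £109,331.75.
Price-level factor over 7 years: (1 + 7.21%)^7 ≈ 1.6279725287.
The maturity value deflated by that factor is the answer in today's purchasing power.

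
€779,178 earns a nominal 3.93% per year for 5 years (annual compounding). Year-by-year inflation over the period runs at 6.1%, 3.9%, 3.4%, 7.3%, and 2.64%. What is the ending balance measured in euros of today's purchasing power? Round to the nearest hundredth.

€752,616.06

Nominal value at maturity: €779,178 × (1 + 3.93%)^5 ≈ €944,803.12.
Price-level factor over 5 years: 1.061 × 1.039 × 1.034 × 1.073 × 1.0264 ≈ 1.2553586966.
The maturity value deflated by that factor is the answer in today's purchasing power.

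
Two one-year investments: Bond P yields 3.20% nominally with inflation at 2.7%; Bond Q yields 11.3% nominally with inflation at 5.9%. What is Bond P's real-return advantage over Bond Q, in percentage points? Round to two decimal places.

Bond P real return: 1.0320/1.027 − 1 = 0.487%.
Bond Q real return: 1.113/1.059 − 1 = 5.099%.
Difference: 0.487 − 5.099 = -4.612 pp.

-4.61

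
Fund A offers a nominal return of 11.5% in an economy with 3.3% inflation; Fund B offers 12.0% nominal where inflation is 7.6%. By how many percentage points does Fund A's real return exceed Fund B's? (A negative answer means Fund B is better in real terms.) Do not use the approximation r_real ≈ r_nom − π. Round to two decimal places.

Fund A real return: 1.115/1.033 − 1 = 7.938%.
Fund B real return: 1.120/1.076 − 1 = 4.089%.
Difference: 7.938 − 4.089 = 3.849 pp.

3.85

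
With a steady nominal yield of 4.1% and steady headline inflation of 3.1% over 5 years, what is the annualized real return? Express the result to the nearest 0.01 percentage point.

0.97%

With constant rates the annual real return is the same each year: (1+4.1%)/(1+3.1%) − 1 = 0.00970.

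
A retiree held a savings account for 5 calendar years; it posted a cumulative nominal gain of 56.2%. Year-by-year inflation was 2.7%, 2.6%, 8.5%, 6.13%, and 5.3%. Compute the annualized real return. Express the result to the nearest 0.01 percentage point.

Cumulative inflation factor: 1.027 × 1.026 × 1.085 × 1.0613 × 1.053 ≈ 1.27766.
Nominal growth factor: 1.56200. Real growth factor = 1.56200 / 1.27766 ≈ 1.22255.
Annualized: 1.22255^(1/5) − 1 ≈ 0.04101.

4.10%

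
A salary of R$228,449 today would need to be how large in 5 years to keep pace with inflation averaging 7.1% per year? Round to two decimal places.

Cumulative price-level factor: (1+7.1%)^5 ≈ 1.4091179726.
Multiplying R$228,449 by the price-level factor gives the future nominal sum.

R$321,911.59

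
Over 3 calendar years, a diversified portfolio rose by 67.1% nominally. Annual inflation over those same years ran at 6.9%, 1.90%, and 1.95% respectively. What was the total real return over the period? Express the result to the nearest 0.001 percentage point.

Cumulative inflation factor: 1.069 × 1.0190 × 1.0195 ≈ 1.11055.
Nominal growth factor: 1.67100. Real growth factor = 1.67100 / 1.11055 ≈ 1.50466.
Total real return ≈ 50.4656%.

50.466%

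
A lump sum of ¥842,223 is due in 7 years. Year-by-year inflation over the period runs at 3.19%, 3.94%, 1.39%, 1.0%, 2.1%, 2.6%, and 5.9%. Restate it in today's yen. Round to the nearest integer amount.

Price-level factor over 7 years: 1.0319 × 1.0394 × 1.0139 × 1.010 × 1.021 × 1.026 × 1.059 ≈ 1.2184448727.
Purchasing power today: ¥842,223 divided by that factor.

¥691,228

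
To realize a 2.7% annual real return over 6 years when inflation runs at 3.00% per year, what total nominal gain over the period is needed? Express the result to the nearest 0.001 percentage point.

Required annual nominal rate: (1+2.7%)(1+3.00%) − 1 = 5.781%.
Cumulative over 6 years: (1 + 0.05781)^6 − 1 ≈ 0.40103.

40.103%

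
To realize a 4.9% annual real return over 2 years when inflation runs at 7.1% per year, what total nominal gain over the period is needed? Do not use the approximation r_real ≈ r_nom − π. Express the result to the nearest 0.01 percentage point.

26.22%

Required annual nominal rate: (1+4.9%)(1+7.1%) − 1 = 12.3479%.
Cumulative over 2 years: (1 + 0.123479)^2 − 1 ≈ 0.26221.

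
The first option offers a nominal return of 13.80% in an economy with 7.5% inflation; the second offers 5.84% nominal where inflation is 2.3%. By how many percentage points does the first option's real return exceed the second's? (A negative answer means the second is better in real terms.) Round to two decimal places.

2.40

The first option real return: 1.1380/1.075 − 1 = 5.860%.
The second real return: 1.0584/1.023 − 1 = 3.460%.
Difference: 5.860 − 3.460 = 2.400 pp.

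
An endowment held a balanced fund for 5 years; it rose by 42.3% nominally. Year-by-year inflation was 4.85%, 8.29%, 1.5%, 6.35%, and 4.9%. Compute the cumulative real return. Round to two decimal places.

Cumulative inflation factor: 1.0485 × 1.0829 × 1.015 × 1.0635 × 1.049 ≈ 1.28569.
Nominal growth factor: 1.42300. Real growth factor = 1.42300 / 1.28569 ≈ 1.10680.
Total real return ≈ 10.6800%.

10.68%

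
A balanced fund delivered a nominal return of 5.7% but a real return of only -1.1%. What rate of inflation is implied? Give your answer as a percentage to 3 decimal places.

From (1+r_nom) = (1+r_real)(1+π), we get 1+π = (1 + 5.7%)/(1 − 1.1%) = 1.057/0.989 ≈ 1.06876.
So π ≈ 6.8756%.

6.876%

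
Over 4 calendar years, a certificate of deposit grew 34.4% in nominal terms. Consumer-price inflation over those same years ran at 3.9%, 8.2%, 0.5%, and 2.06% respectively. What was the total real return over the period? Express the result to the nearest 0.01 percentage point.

16.56%

Cumulative inflation factor: 1.039 × 1.082 × 1.005 × 1.0206 ≈ 1.15309.
Nominal growth factor: 1.34400. Real growth factor = 1.34400 / 1.15309 ≈ 1.16556.
Total real return ≈ 16.5561%.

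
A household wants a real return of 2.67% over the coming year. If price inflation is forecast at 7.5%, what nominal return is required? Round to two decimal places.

By the Fisher equation, 1 + r_nom = (1 + 2.67%)(1 + 7.5%) = 1.0267 × 1.075 = 1.1037025.
So r_nom = 10.37025%.

10.37%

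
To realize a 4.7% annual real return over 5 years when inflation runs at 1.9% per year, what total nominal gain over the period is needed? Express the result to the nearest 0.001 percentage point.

38.231%

Required annual nominal rate: (1+4.7%)(1+1.9%) − 1 = 6.6893%.
Cumulative over 5 years: (1 + 0.066893)^5 − 1 ≈ 0.38231.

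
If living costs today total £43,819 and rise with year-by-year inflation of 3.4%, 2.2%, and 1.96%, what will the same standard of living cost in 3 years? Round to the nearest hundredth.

Cumulative price-level factor: 1.034 × 1.022 × 1.0196 = 1.0774602608.
The nominal amount required is £43,819 scaled up by that factor.

£47,213.23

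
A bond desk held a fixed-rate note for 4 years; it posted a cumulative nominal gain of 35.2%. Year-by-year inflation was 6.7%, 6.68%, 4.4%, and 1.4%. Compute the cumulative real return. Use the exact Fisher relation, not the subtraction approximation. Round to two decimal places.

Cumulative inflation factor: 1.067 × 1.0668 × 1.044 × 1.014 ≈ 1.20500.
Nominal growth factor: 1.35200. Real growth factor = 1.35200 / 1.20500 ≈ 1.12199.
Total real return ≈ 12.1995%.

12.20%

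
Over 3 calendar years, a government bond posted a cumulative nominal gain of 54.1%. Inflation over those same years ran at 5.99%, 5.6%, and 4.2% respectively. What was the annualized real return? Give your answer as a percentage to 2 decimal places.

Cumulative inflation factor: 1.0599 × 1.056 × 1.042 ≈ 1.16626.
Nominal growth factor: 1.54100. Real growth factor = 1.54100 / 1.16626 ≈ 1.32131.
Annualized: 1.32131^(1/3) − 1 ≈ 0.09733.

9.73%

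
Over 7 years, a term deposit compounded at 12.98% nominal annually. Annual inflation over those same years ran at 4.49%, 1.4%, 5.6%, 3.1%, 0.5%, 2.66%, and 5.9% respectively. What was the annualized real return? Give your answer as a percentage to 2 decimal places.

9.31%

Cumulative inflation factor: 1.0449 × 1.014 × 1.056 × 1.031 × 1.005 × 1.0266 × 1.059 ≈ 1.26037.
Nominal growth factor: 2.34969. Real growth factor = 2.34969 / 1.26037 ≈ 1.86429.
Annualized: 1.86429^(1/7) − 1 ≈ 0.09306.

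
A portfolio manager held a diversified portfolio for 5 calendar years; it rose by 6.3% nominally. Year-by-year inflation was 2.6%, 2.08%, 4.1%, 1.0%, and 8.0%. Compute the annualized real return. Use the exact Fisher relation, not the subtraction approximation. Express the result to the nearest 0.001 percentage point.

-2.220%

Cumulative inflation factor: 1.026 × 1.0208 × 1.041 × 1.010 × 1.080 ≈ 1.18928.
Nominal growth factor: 1.06300. Real growth factor = 1.06300 / 1.18928 ≈ 0.89382.
Annualized: 0.89382^(1/5) − 1 ≈ -0.02220.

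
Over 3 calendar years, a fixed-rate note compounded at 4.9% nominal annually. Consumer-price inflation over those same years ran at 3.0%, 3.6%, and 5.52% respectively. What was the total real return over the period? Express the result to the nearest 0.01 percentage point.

Cumulative inflation factor: 1.030 × 1.036 × 1.0552 ≈ 1.12598.
Nominal growth factor: 1.15432. Real growth factor = 1.15432 / 1.12598 ≈ 1.02517.
Total real return ≈ 2.5167%.

2.52%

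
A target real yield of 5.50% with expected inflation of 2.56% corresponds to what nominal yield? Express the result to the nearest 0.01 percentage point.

By the Fisher equation, 1 + r_nom = (1 + 5.50%)(1 + 2.56%) = 1.0550 × 1.0256 = 1.082008.
So r_nom = 8.2008%.

8.20%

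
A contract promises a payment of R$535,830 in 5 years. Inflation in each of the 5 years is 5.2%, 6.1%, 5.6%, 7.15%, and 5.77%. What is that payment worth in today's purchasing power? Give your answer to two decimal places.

Price-level factor over 5 years: 1.052 × 1.061 × 1.056 × 1.0715 × 1.0577 ≈ 1.3358254756.
Purchasing power today: R$535,830 divided by that factor.

R$401,122.76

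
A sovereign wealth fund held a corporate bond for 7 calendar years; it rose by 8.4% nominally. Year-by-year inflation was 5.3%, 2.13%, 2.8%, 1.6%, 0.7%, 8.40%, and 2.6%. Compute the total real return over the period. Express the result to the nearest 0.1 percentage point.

-13.8%

Cumulative inflation factor: 1.053 × 1.0213 × 1.028 × 1.016 × 1.007 × 1.0840 × 1.026 ≈ 1.25798.
Nominal growth factor: 1.08400. Real growth factor = 1.08400 / 1.25798 ≈ 0.86170.
Total real return ≈ -13.8303%.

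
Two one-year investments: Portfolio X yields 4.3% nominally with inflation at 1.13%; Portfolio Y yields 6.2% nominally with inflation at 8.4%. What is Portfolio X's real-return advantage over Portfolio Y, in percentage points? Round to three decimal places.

Portfolio X real return: 1.043/1.0113 − 1 = 3.1346%.
Portfolio Y real return: 1.062/1.084 − 1 = -2.0295%.
Difference: 3.1346 − (-2.0295) = 5.1641 pp.

5.164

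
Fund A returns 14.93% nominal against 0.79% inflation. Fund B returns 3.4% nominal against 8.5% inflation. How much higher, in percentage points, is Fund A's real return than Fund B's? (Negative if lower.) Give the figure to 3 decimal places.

18.730

Fund A real return: 1.1493/1.0079 − 1 = 14.0292%.
Fund B real return: 1.034/1.085 − 1 = -4.7005%.
Difference: 14.0292 − (-4.7005) = 18.7297 pp.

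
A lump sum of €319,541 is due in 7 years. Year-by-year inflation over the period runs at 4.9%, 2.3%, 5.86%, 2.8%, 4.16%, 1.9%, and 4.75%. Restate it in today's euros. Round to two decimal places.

€246,105.48

Price-level factor over 7 years: 1.049 × 1.023 × 1.0586 × 1.028 × 1.0416 × 1.019 × 1.0475 ≈ 1.2983904518.
Purchasing power today: €319,541 divided by that factor.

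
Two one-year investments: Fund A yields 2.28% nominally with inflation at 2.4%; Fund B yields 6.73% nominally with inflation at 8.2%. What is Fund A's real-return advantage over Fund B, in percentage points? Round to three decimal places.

1.241

Fund A real return: 1.0228/1.024 − 1 = -0.1172%.
Fund B real return: 1.0673/1.082 − 1 = -1.3586%.
Difference: -0.1172 − (-1.3586) = 1.2414 pp.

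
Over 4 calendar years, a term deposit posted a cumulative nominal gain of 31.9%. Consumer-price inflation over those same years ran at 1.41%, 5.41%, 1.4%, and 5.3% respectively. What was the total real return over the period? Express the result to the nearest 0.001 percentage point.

15.562%

Cumulative inflation factor: 1.0141 × 1.0541 × 1.014 × 1.053 ≈ 1.14138.
Nominal growth factor: 1.31900. Real growth factor = 1.31900 / 1.14138 ≈ 1.15562.
Total real return ≈ 15.5622%.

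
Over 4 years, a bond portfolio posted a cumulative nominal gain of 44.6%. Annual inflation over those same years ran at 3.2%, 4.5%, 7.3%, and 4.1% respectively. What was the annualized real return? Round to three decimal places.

4.672%

Cumulative inflation factor: 1.032 × 1.045 × 1.073 × 1.041 ≈ 1.20461.
Nominal growth factor: 1.44600. Real growth factor = 1.44600 / 1.20461 ≈ 1.20039.
Annualized: 1.20039^(1/4) − 1 ≈ 0.04672.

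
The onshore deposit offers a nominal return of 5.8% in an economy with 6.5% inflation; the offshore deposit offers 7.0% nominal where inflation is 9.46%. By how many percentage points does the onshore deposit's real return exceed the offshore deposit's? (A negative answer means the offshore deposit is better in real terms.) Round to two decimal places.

1.59

The onshore deposit real return: 1.058/1.065 − 1 = -0.657%.
The offshore deposit real return: 1.070/1.0946 − 1 = -2.247%.
Difference: -0.657 − (-2.247) = 1.590 pp.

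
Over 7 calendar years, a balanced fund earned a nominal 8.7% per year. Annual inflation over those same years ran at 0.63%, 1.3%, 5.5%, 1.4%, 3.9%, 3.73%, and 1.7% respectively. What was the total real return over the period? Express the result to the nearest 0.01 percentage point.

Cumulative inflation factor: 1.0063 × 1.013 × 1.055 × 1.014 × 1.039 × 1.0373 × 1.017 ≈ 1.19528.
Nominal growth factor: 1.79311. Real growth factor = 1.79311 / 1.19528 ≈ 1.50016.
Total real return ≈ 50.0164%.

50.02%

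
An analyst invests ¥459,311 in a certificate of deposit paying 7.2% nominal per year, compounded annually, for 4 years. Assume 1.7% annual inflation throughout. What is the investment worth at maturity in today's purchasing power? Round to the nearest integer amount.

¥567,025

Nominal value at maturity: ¥459,311 × (1 + 7.2%)^4 ≈ ¥606,577.
Price-level factor over 4 years: (1 + 1.7%)^4 ≈ 1.0697537355.
Dividing the nominal maturity value by the price-level factor gives the value in today's money.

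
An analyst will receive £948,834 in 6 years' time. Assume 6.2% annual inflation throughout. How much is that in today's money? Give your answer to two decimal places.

£661,367.94

Price-level factor over 6 years: (1 + 6.2%)^6 ≈ 1.4346537586.
Purchasing power today: £948,834 divided by that factor.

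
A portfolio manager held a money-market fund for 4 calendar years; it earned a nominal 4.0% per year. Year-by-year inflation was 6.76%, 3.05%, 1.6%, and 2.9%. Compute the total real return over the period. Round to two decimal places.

1.71%

Cumulative inflation factor: 1.0676 × 1.0305 × 1.016 × 1.029 ≈ 1.15018.
Nominal growth factor: 1.16986. Real growth factor = 1.16986 / 1.15018 ≈ 1.01711.
Total real return ≈ 1.7110%.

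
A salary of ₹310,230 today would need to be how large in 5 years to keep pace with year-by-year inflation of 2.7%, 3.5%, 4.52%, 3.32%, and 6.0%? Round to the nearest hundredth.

Cumulative price-level factor: 1.027 × 1.035 × 1.0452 × 1.0332 × 1.060 ≈ 1.2167474849.
The nominal amount required is ₹310,230 scaled up by that factor.

₹377,471.57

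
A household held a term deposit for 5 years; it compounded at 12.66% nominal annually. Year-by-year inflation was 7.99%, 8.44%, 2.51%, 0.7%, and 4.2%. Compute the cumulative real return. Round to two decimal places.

Cumulative inflation factor: 1.0799 × 1.0844 × 1.0251 × 1.007 × 1.042 ≈ 1.25961.
Nominal growth factor: 1.81488. Real growth factor = 1.81488 / 1.25961 ≈ 1.44083.
Total real return ≈ 44.0828%.

44.08%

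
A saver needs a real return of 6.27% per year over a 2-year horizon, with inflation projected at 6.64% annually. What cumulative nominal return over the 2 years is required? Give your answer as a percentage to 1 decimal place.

Required annual nominal rate: (1+6.27%)(1+6.64%) − 1 = 13.326328%.
Cumulative over 2 years: (1 + 0.13326328)^2 − 1 ≈ 0.28429.

28.4%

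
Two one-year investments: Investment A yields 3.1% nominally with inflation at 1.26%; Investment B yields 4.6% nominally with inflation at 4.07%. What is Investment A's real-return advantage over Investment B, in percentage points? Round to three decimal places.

Investment A real return: 1.031/1.0126 − 1 = 1.8171%.
Investment B real return: 1.046/1.0407 − 1 = 0.5093%.
Difference: 1.8171 − 0.5093 = 1.3078 pp.

1.308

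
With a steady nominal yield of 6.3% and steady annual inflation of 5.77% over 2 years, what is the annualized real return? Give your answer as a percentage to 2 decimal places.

With constant rates the annual real return is the same each year: (1+6.3%)/(1+5.77%) − 1 = 0.00501.

0.50%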